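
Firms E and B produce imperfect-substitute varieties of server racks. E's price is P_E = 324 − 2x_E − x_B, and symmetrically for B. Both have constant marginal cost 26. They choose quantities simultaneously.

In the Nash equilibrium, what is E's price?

145.2

Firm E's profit: π = x_E(324 − 2x_E − x_B) − 26x_E.
∂π/∂x_E = 298 − 4x_E − x_B = 0 ⇒ x_E = 74.5 − 0.25x_B.
Setting x_E = x_B in the reaction function: x_E = 74.5 − 0.25x_E, so x_E = 74.5 / 1.25 = 59.6.
P_E = 324 − 2·59.6 − 59.6 = 145.2.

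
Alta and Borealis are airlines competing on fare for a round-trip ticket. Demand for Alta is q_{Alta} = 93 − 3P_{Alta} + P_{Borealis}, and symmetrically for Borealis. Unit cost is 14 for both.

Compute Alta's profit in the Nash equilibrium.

507

Alta's profit: π = (P_{Alta} − 14)(93 − 3P_{Alta} + P_{Borealis}).
∂π/∂P_{Alta} = 135 − 6P_{Alta} + P_{Borealis} = 0 ⇒ P_{Alta} = 22.5 + (1/6)P_{Borealis}.
The game is symmetric, so in equilibrium P_{Borealis} = P_{Alta}: the reaction function gives (5/6)P_{Alta} = 22.5, hence P_{Alta} = 27.
q_{Alta} = 93 − 3·27 + 27 = 39.
Profit = (27 − 14)·39 = 507.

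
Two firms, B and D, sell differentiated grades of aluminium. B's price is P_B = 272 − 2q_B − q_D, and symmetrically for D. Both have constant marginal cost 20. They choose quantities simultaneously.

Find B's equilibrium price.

120.8

Firm B's profit: π = q_B(272 − 2q_B − q_D) − 20q_B.
∂π/∂q_B = 252 − 4q_B − q_D = 0 ⇒ q_B = 63 − 0.25q_D.
By symmetry q_D = q_B; substituting into the reaction function, 1.25q_B = 63 and q_B = 50.4.
P_B = 272 − 2·50.4 − 50.4 = 120.8.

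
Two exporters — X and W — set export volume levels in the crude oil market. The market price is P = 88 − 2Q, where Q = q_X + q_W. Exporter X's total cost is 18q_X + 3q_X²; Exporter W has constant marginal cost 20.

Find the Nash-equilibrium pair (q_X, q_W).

Exporter X's profit: π = q_X(88 − 2(q_X + q_W)) − 18q_X − 3q_X².
∂π/∂q_X = 70 − 10q_X − 2q_W = 0, so q_X = 7 − 0.2q_W.
For W: ∂π/∂q_W = 68 − 4q_W − 2q_X = 0 ⇒ q_W = 17 − 0.5q_X.
Substituting the second reaction function into the first: q_X = 7 − 0.2(17 − 0.5q_X), which gives 0.9q_X = 3.6 ⇒ q_X = 4.
Then q_W = 17 − 0.5·4 = 15.

4, 15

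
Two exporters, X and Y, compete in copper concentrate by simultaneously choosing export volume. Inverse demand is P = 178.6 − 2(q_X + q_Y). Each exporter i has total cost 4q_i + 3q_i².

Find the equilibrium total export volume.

29.1

Exporter X's profit: π = q_X(178.6 − 2(q_X + q_Y)) − 4q_X − 3q_X².
∂π/∂q_X = 174.6 − 10q_X − 2q_Y = 0, so q_X = 17.46 − 0.2q_Y.
By symmetry q_Y = q_X; substituting into the reaction function, 1.2q_X = 17.46 and q_X = 14.55.
Total export volume: 14.55 + 14.55 = 29.1.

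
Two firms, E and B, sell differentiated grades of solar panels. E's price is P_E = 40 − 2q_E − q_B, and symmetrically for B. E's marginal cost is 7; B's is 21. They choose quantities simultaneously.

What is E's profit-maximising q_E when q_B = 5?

7

Firm E's profit: π = q_E(40 − 2q_E − q_B) − 7q_E.
∂π/∂q_E = 33 − 4q_E − q_B = 0 ⇒ q_E = 8.25 − 0.25q_B.
At q_B = 5: q_E = 8.25 − 0.25·5 = 7.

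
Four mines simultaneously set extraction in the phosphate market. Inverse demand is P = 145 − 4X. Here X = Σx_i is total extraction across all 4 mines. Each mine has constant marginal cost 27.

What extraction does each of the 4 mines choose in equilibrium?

5.9

A representative mine's profit is π_i = x_i(145 − 4X) − 27x_i, with X = x_i + Σ_{j≠i} x_j.
First-order condition: 118 − 8x_i − 4Σ_{j≠i} x_j = 0.
With identical mines, set every x_j = x: then 118 − 8x − 12x = 0, i.e. x = 118/20 = 5.9.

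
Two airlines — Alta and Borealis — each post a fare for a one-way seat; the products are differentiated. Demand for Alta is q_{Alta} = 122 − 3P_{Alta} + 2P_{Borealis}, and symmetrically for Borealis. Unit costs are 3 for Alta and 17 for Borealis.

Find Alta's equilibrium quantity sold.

97.125

Alta's profit: π = (P_{Alta} − 3)(122 − 3P_{Alta} + 2P_{Borealis}).
∂π/∂P_{Alta} = 131 − 6P_{Alta} + 2P_{Borealis} = 0 ⇒ P_{Alta} = 131/6 + (1/3)P_{Borealis}.
Similarly P_{Borealis} = 173/6 + (1/3)P_{Alta}.
Plugging P_{Borealis} into Alta's best response: P_{Alta} = 131/6 + (1/3)(173/6 + (1/3)P_{Alta}) ⇒ (8/9)P_{Alta} = 283/9, so P_{Alta} = 35.375.
Then P_{Borealis} = 173/6 + (1/3)·35.375 = 40.625.
q_{Alta} = 122 − 3·35.375 + 2·40.625 = 97.125.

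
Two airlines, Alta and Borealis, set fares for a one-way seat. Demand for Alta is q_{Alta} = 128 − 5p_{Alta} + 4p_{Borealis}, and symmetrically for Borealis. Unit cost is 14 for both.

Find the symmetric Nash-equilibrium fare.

33

Alta's profit: π = (p_{Alta} − 14)(128 − 5p_{Alta} + 4p_{Borealis}).
∂π/∂p_{Alta} = 198 − 10p_{Alta} + 4p_{Borealis} = 0 ⇒ p_{Alta} = 19.8 + 0.4p_{Borealis}.
Setting p_{Alta} = p_{Borealis} in the reaction function: p_{Alta} = 19.8 + 0.4p_{Alta}, so p_{Alta} = 19.8 / 0.6 = 33.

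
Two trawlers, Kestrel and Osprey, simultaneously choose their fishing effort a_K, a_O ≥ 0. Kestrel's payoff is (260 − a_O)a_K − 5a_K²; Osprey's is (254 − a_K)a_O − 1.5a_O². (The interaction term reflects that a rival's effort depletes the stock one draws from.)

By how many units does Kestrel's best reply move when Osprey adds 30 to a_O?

Expanding Kestrel's payoff: 260a_K − a_Oa_K − 5a_K².
∂π/∂a_K = 260 − a_O − 10a_K = 0, so a_K = 26 − 0.1a_O.
The reaction-function slope is −0.1, so a 30-unit rise in a_O moves a_K by −0.1 × 30 = −3. Kestrel's best response falls — the actions are strategic substitutes.

-3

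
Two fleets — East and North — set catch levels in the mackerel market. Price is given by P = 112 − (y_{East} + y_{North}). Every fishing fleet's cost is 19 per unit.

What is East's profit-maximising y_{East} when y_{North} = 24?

Fishing fleet East's profit: π = y_{East}(112 − (y_{East} + y_{North})) − 19y_{East}.
∂π/∂y_{East} = 93 − 2y_{East} − y_{North} = 0, so y_{East} = 46.5 − 0.5y_{North}.
At y_{North} = 24: y_{East} = 46.5 − 0.5·24 = 34.5.

34.5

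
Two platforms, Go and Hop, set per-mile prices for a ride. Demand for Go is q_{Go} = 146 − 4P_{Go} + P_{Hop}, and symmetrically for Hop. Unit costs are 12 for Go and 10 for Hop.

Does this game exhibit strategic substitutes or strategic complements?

Go's profit: π = (P_{Go} − 12)(146 − 4P_{Go} + P_{Hop}).
∂π/∂P_{Go} = 194 − 8P_{Go} + P_{Hop} = 0 ⇒ P_{Go} = 24.25 + 0.125P_{Hop}.
The best-response slope dP_{Go}/dP_{Hop} = 0.125 > 0: the reaction function is upward-sloping, so the choices are strategic complements.

strategic complements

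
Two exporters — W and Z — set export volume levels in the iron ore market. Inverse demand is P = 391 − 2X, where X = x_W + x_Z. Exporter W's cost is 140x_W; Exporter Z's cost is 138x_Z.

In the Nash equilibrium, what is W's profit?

Exporter W's profit: π = x_W(391 − 2(x_W + x_Z)) − 140x_W.
∂π/∂x_W = 251 − 4x_W − 2x_Z = 0, so x_W = 62.75 − 0.5x_Z.
By the same steps for Z: x_Z = 63.25 − 0.5x_W.
Solving the two reaction functions simultaneously: (1 − (−0.5)(−0.5))x_W = 62.75 − 0.5·63.25, so 0.75x_W = 31.125 and x_W = 41.5.
Then x_Z = 63.25 − 0.5·41.5 = 42.5.
Price P = 391 − 2·84 = 223.
W's profit: (223 − 140)·41.5 = 3444.5.

3444.5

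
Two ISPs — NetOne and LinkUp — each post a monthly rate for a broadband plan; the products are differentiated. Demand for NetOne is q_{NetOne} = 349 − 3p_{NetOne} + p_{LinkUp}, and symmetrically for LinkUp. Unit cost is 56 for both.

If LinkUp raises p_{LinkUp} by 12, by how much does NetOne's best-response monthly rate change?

2

NetOne's profit: π = (p_{NetOne} − 56)(349 − 3p_{NetOne} + p_{LinkUp}).
∂π/∂p_{NetOne} = 517 − 6p_{NetOne} + p_{LinkUp} = 0 ⇒ p_{NetOne} = 517/6 + (1/6)p_{LinkUp}.
The reaction-function slope is 1/6, so a 12-unit rise in p_{LinkUp} moves p_{NetOne} by 1/6 × 12 = 2. NetOne's best response rises — the actions are strategic complements.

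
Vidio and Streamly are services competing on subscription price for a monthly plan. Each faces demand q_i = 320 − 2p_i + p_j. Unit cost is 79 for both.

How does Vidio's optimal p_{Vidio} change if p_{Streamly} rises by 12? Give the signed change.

3

Vidio's profit: π = (p_{Vidio} − 79)(320 − 2p_{Vidio} + p_{Streamly}).
∂π/∂p_{Vidio} = 478 − 4p_{Vidio} + p_{Streamly} = 0 ⇒ p_{Vidio} = 119.5 + 0.25p_{Streamly}.
The reaction-function slope is 0.25, so a 12-unit rise in p_{Streamly} moves p_{Vidio} by 0.25 × 12 = 3. Vidio's best response rises — the actions are strategic complements.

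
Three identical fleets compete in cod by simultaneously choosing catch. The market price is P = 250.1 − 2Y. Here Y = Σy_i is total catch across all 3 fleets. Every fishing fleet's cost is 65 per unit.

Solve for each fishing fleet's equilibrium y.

23.1375

A representative fishing fleet's profit is π_i = y_i(250.1 − 2Y) − 65y_i, with Y = y_i + Σ_{j≠i} y_j.
First-order condition: 185.1 − 4y_i − 2Σ_{j≠i} y_j = 0.
In a symmetric equilibrium every fishing fleet chooses the same y, so Σ_{j≠i} y_j = 2y. The condition becomes 185.1 − 8y = 0, giving y = 185.1/8 = 23.1375.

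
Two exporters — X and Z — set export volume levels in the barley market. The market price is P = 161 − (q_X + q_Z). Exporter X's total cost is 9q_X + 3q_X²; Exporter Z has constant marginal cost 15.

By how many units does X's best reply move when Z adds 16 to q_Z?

-2

Exporter X's profit: π = q_X(161 − (q_X + q_Z)) − 9q_X − 3q_X².
∂π/∂q_X = 152 − 8q_X − q_Z = 0, so q_X = 19 − 0.125q_Z.
The reaction-function slope is −0.125, so a 16-unit rise in q_Z moves q_X by −0.125 × 16 = −2. X's best response falls — the actions are strategic substitutes.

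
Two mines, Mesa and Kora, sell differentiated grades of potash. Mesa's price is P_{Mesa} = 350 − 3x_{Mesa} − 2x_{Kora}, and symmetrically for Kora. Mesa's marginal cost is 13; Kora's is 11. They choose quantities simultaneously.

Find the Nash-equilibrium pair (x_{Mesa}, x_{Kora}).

Mine Mesa's profit: π = x_{Mesa}(350 − 3x_{Mesa} − 2x_{Kora}) − 13x_{Mesa}.
∂π/∂x_{Mesa} = 337 − 6x_{Mesa} − 2x_{Kora} = 0 ⇒ x_{Mesa} = 337/6 − (1/3)x_{Kora}.
Similarly x_{Kora} = 56.5 − (1/3)x_{Mesa}.
Plugging x_{Kora} into Mesa's best response: x_{Mesa} = 337/6 − (1/3)(56.5 − (1/3)x_{Mesa}) ⇒ (8/9)x_{Mesa} = 112/3, so x_{Mesa} = 42.
Then x_{Kora} = 56.5 − (1/3)·42 = 42.5.

42, 42.5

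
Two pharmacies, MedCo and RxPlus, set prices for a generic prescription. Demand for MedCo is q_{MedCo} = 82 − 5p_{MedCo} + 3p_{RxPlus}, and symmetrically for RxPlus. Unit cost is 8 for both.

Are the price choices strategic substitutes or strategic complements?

MedCo's profit: π = (p_{MedCo} − 8)(82 − 5p_{MedCo} + 3p_{RxPlus}).
∂π/∂p_{MedCo} = 122 − 10p_{MedCo} + 3p_{RxPlus} = 0 ⇒ p_{MedCo} = 12.2 + 0.3p_{RxPlus}.
The best-response slope dp_{MedCo}/dp_{RxPlus} = 0.3 > 0: the reaction function is upward-sloping, so the choices are strategic complements.

strategic complements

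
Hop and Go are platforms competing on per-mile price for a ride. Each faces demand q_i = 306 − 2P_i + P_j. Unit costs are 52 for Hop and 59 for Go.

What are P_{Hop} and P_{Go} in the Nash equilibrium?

Hop's profit: π = (P_{Hop} − 52)(306 − 2P_{Hop} + P_{Go}).
∂π/∂P_{Hop} = 410 − 4P_{Hop} + P_{Go} = 0 ⇒ P_{Hop} = 102.5 + 0.25P_{Go}.
Similarly P_{Go} = 106 + 0.25P_{Hop}.
Substituting the second reaction function into the first: P_{Hop} = 102.5 + 0.25(106 + 0.25P_{Hop}), which gives 0.9375P_{Hop} = 129 ⇒ P_{Hop} = 137.6.
Then P_{Go} = 106 + 0.25·137.6 = 140.4.

137.6, 140.4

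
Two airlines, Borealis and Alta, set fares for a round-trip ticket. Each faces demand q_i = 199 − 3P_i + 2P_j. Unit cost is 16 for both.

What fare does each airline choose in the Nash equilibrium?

61.75

Borealis's profit: π = (P_{Borealis} − 16)(199 − 3P_{Borealis} + 2P_{Alta}).
∂π/∂P_{Borealis} = 247 − 6P_{Borealis} + 2P_{Alta} = 0 ⇒ P_{Borealis} = 247/6 + (1/3)P_{Alta}.
By symmetry P_{Alta} = P_{Borealis}; substituting into the reaction function, (2/3)P_{Borealis} = 247/6 and P_{Borealis} = 61.75.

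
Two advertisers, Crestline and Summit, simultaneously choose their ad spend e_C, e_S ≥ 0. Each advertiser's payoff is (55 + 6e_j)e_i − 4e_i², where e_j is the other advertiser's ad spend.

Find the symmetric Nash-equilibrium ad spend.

27.5

Crestline's payoff is (55 + 6e_S)e_C − 4e_C².
∂π/∂e_C = 55 + 6e_S − 8e_C = 0, so e_C = 6.875 + 0.75e_S.
The game is symmetric, so in equilibrium e_S = e_C: the reaction function gives 0.25e_C = 6.875, hence e_C = 27.5.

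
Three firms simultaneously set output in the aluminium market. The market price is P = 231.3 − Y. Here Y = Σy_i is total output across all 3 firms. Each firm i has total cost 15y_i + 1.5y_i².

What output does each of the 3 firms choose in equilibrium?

30.9

A representative firm's profit is π_i = y_i(231.3 − Y) − 15y_i − 1.5y_i², with Y = y_i + Σ_{j≠i} y_j.
First-order condition: 216.3 − 5y_i − Σ_{j≠i} y_j = 0.
In a symmetric equilibrium every firm chooses the same y, so Σ_{j≠i} y_j = 2y. The condition becomes 216.3 − 7y = 0, giving y = 216.3/7 = 30.9.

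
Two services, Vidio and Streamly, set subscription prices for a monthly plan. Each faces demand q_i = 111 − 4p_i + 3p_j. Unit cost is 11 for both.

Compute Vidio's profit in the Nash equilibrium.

1600

Vidio's profit: π = (p_{Vidio} − 11)(111 − 4p_{Vidio} + 3p_{Streamly}).
∂π/∂p_{Vidio} = 155 − 8p_{Vidio} + 3p_{Streamly} = 0 ⇒ p_{Vidio} = 19.375 + 0.375p_{Streamly}.
Setting p_{Vidio} = p_{Streamly} in the reaction function: p_{Vidio} = 19.375 + 0.375p_{Vidio}, so p_{Vidio} = 19.375 / 0.625 = 31.
q_{Vidio} = 111 − 4·31 + 3·31 = 80.
Profit = (31 − 11)·80 = 1600.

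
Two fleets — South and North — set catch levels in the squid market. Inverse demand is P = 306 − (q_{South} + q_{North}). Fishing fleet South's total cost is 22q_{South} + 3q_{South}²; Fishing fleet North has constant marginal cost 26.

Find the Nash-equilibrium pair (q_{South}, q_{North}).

Fishing fleet South's profit: π = q_{South}(306 − (q_{South} + q_{North})) − 22q_{South} − 3q_{South}².
∂π/∂q_{South} = 284 − 8q_{South} − q_{North} = 0, so q_{South} = 35.5 − 0.125q_{North}.
For North: ∂π/∂q_{North} = 280 − 2q_{North} − q_{South} = 0 ⇒ q_{North} = 140 − 0.5q_{South}.
Solving the two reaction functions simultaneously: (1 − (−0.125)(−0.5))q_{South} = 35.5 − 0.125·140, so 0.9375q_{South} = 18 and q_{South} = 19.2.
Then q_{North} = 140 − 0.5·19.2 = 130.4.

19.2, 130.4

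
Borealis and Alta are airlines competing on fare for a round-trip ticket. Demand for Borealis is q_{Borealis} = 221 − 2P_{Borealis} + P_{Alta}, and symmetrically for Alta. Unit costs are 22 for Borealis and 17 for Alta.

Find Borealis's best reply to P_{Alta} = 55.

80

Borealis's profit: π = (P_{Borealis} − 22)(221 − 2P_{Borealis} + P_{Alta}).
∂π/∂P_{Borealis} = 265 − 4P_{Borealis} + P_{Alta} = 0 ⇒ P_{Borealis} = 66.25 + 0.25P_{Alta}.
At P_{Alta} = 55: P_{Borealis} = 66.25 + 0.25·55 = 80.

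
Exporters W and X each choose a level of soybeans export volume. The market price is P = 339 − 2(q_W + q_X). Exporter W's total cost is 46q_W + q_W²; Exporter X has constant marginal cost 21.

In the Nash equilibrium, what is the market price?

153.2

Exporter W's profit: π = q_W(339 − 2(q_W + q_X)) − 46q_W − q_W².
∂π/∂q_W = 293 − 6q_W − 2q_X = 0, so q_W = 293/6 − (1/3)q_X.
For X: ∂π/∂q_X = 318 − 4q_X − 2q_W = 0 ⇒ q_X = 79.5 − 0.5q_W.
Solving the two reaction functions simultaneously: (1 − (−1/3)(−0.5))q_W = 293/6 − (1/3)·79.5, so (5/6)q_W = 67/3 and q_W = 26.8.
Then q_X = 79.5 − 0.5·26.8 = 66.1.
Equilibrium price: P = 339 − 2·92.9 = 153.2.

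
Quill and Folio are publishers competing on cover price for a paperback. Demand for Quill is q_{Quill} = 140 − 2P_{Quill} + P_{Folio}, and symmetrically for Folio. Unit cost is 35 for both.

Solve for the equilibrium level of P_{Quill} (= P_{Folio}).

70

Quill's profit: π = (P_{Quill} − 35)(140 − 2P_{Quill} + P_{Folio}).
∂π/∂P_{Quill} = 210 − 4P_{Quill} + P_{Folio} = 0 ⇒ P_{Quill} = 52.5 + 0.25P_{Folio}.
The game is symmetric, so in equilibrium P_{Folio} = P_{Quill}: the reaction function gives 0.75P_{Quill} = 52.5, hence P_{Quill} = 70.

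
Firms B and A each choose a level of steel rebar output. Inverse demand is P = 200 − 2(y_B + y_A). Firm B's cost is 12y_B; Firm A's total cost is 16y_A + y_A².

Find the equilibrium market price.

Firm B's profit: π = y_B(200 − 2(y_B + y_A)) − 12y_B.
∂π/∂y_B = 188 − 4y_B − 2y_A = 0, so y_B = 47 − 0.5y_A.
For A: ∂π/∂y_A = 184 − 6y_A − 2y_B = 0 ⇒ y_A = 92/3 − (1/3)y_B.
Plugging y_A into B's best response: y_B = 47 − 0.5(92/3 − (1/3)y_B) ⇒ (5/6)y_B = 95/3, so y_B = 38.
Then y_A = 92/3 − (1/3)·38 = 18.
Equilibrium price: P = 200 − 2·56 = 88.

88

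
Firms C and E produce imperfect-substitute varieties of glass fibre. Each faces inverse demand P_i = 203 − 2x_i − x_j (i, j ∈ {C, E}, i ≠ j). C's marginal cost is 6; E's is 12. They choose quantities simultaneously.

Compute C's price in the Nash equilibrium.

85.6

Firm C's profit: π = x_C(203 − 2x_C − x_E) − 6x_C.
∂π/∂x_C = 197 − 4x_C − x_E = 0 ⇒ x_C = 49.25 − 0.25x_E.
Similarly x_E = 47.75 − 0.25x_C.
Substituting the second reaction function into the first: x_C = 49.25 − 0.25(47.75 − 0.25x_C), which gives 0.9375x_C = 37.3125 ⇒ x_C = 39.8.
Then x_E = 47.75 − 0.25·39.8 = 37.8.
P_C = 203 − 2·39.8 − 37.8 = 85.6.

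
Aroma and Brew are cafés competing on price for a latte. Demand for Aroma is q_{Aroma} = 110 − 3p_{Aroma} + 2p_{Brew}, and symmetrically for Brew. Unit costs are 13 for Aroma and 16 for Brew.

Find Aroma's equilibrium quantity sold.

Aroma's profit: π = (p_{Aroma} − 13)(110 − 3p_{Aroma} + 2p_{Brew}).
∂π/∂p_{Aroma} = 149 − 6p_{Aroma} + 2p_{Brew} = 0 ⇒ p_{Aroma} = 149/6 + (1/3)p_{Brew}.
Similarly p_{Brew} = 79/3 + (1/3)p_{Aroma}.
Solving the two reaction functions simultaneously: (1 − (1/3)(1/3))p_{Aroma} = 149/6 + (1/3)·(79/3), so (8/9)p_{Aroma} = 605/18 and p_{Aroma} = 37.8125.
Then p_{Brew} = 79/3 + (1/3)·37.8125 = 38.9375.
q_{Aroma} = 110 − 3·37.8125 + 2·38.9375 = 74.4375.

74.4375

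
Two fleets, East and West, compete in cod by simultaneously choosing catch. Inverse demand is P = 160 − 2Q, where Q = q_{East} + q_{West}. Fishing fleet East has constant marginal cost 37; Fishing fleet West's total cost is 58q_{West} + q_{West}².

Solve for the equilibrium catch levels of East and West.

26.7, 8.1

Fishing fleet East's profit: π = q_{East}(160 − 2(q_{East} + q_{West})) − 37q_{East}.
∂π/∂q_{East} = 123 − 4q_{East} − 2q_{West} = 0, so q_{East} = 30.75 − 0.5q_{West}.
For West: ∂π/∂q_{West} = 102 − 6q_{West} − 2q_{East} = 0 ⇒ q_{West} = 17 − (1/3)q_{East}.
Solving the two reaction functions simultaneously: (1 − (−0.5)(−1/3))q_{East} = 30.75 − 0.5·17, so (5/6)q_{East} = 22.25 and q_{East} = 26.7.
Then q_{West} = 17 − (1/3)·26.7 = 8.1.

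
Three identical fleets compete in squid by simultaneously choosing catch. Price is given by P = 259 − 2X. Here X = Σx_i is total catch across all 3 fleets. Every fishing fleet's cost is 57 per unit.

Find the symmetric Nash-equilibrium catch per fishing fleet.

25.25

A representative fishing fleet's profit is π_i = x_i(259 − 2X) − 57x_i, with X = x_i + Σ_{j≠i} x_j.
First-order condition: 202 − 4x_i − 2Σ_{j≠i} x_j = 0.
Imposing symmetry (x_j = x for all j) turns Σ_{j≠i} x_j into 2x, so 202 = 8x and x = 25.25.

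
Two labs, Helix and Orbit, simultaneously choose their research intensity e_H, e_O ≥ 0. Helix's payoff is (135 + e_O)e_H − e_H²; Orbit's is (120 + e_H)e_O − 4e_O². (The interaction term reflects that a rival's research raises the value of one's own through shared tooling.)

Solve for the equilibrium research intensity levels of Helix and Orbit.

Expanding Helix's payoff: 135e_H + e_Oe_H − e_H².
∂π/∂e_H = 135 + e_O − 2e_H = 0, so e_H = 67.5 + 0.5e_O.
Likewise for Orbit: e_O = 15 + 0.125e_H.
Solving the two reaction functions simultaneously: (1 − (0.5)(0.125))e_H = 67.5 + 0.5·15, so 0.9375e_H = 75 and e_H = 80.
Then e_O = 15 + 0.125·80 = 25.

80, 25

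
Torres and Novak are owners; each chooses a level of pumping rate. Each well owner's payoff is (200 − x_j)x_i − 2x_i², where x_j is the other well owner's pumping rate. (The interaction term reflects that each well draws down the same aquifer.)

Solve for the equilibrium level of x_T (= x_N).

Torres's payoff is (200 − x_N)x_T − 2x_T².
∂π/∂x_T = 200 − x_N − 4x_T = 0, so x_T = 50 − 0.25x_N.
The game is symmetric, so in equilibrium x_N = x_T: the reaction function gives 1.25x_T = 50, hence x_T = 40.

40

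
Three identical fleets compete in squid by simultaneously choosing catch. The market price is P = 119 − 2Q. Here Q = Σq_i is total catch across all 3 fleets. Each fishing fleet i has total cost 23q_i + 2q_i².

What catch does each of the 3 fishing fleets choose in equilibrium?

A representative fishing fleet's profit is π_i = q_i(119 − 2Q) − 23q_i − 2q_i², with Q = q_i + Σ_{j≠i} q_j.
First-order condition: 96 − 8q_i − 2Σ_{j≠i} q_j = 0.
With identical fishing fleets, set every q_j = q: then 96 − 8q − 4q = 0, i.e. q = 96/12 = 8.

8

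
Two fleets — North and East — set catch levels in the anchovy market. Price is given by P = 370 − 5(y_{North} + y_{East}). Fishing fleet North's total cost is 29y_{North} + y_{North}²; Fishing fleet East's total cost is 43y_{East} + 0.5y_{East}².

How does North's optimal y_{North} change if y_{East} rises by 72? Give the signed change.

Fishing fleet North's profit: π = y_{North}(370 − 5(y_{North} + y_{East})) − 29y_{North} − y_{North}².
∂π/∂y_{North} = 341 − 12y_{North} − 5y_{East} = 0, so y_{North} = 341/12 − (5/12)y_{East}.
The reaction-function slope is −5/12, so a 72-unit rise in y_{East} moves y_{North} by −5/12 × 72 = −30. North's best response falls — the actions are strategic substitutes.

-30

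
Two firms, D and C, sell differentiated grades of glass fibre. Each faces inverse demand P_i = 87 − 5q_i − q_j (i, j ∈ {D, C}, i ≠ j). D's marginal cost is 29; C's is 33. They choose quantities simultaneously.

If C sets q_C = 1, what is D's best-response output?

5.7

Firm D's profit: π = q_D(87 − 5q_D − q_C) − 29q_D.
∂π/∂q_D = 58 − 10q_D − q_C = 0 ⇒ q_D = 5.8 − 0.1q_C.
At q_C = 1: q_D = 5.8 − 0.1·1 = 5.7.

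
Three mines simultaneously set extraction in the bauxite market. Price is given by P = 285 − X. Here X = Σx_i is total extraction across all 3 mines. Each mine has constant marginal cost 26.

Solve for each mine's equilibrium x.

A representative mine's profit is π_i = x_i(285 − X) − 26x_i, with X = x_i + Σ_{j≠i} x_j.
First-order condition: 259 − 2x_i − Σ_{j≠i} x_j = 0.
In a symmetric equilibrium every mine chooses the same x, so Σ_{j≠i} x_j = 2x. The condition becomes 259 − 4x = 0, giving x = 259/4 = 64.75.

64.75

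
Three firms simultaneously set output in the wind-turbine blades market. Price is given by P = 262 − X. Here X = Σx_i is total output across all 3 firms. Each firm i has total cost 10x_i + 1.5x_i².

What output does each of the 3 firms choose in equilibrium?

36

A representative firm's profit is π_i = x_i(262 − X) − 10x_i − 1.5x_i², with X = x_i + Σ_{j≠i} x_j.
First-order condition: 252 − 5x_i − Σ_{j≠i} x_j = 0.
In a symmetric equilibrium every firm chooses the same x, so Σ_{j≠i} x_j = 2x. The condition becomes 252 − 7x = 0, giving x = 252/7 = 36.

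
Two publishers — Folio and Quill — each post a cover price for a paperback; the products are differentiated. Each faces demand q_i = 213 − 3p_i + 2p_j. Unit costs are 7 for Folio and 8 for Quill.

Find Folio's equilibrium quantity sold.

Folio's profit: π = (p_{Folio} − 7)(213 − 3p_{Folio} + 2p_{Quill}).
∂π/∂p_{Folio} = 234 − 6p_{Folio} + 2p_{Quill} = 0 ⇒ p_{Folio} = 39 + (1/3)p_{Quill}.
Similarly p_{Quill} = 39.5 + (1/3)p_{Folio}.
Plugging p_{Quill} into Folio's best response: p_{Folio} = 39 + (1/3)(39.5 + (1/3)p_{Folio}) ⇒ (8/9)p_{Folio} = 313/6, so p_{Folio} = 58.6875.
Then p_{Quill} = 39.5 + (1/3)·58.6875 = 59.0625.
q_{Folio} = 213 − 3·58.6875 + 2·59.0625 = 155.0625.

155.0625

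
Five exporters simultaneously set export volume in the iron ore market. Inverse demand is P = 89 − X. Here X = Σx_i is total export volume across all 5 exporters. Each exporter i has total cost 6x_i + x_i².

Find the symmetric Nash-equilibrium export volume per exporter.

A representative exporter's profit is π_i = x_i(89 − X) − 6x_i − x_i², with X = x_i + Σ_{j≠i} x_j.
First-order condition: 83 − 4x_i − Σ_{j≠i} x_j = 0.
Imposing symmetry (x_j = x for all j) turns Σ_{j≠i} x_j into 4x, so 83 = 8x and x = 10.375.

10.375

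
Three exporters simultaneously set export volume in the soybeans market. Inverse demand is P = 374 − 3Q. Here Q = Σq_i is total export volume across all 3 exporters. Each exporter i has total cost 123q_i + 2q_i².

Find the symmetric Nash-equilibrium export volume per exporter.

15.6875

A representative exporter's profit is π_i = q_i(374 − 3Q) − 123q_i − 2q_i², with Q = q_i + Σ_{j≠i} q_j.
First-order condition: 251 − 10q_i − 3Σ_{j≠i} q_j = 0.
Imposing symmetry (q_j = q for all j) turns Σ_{j≠i} q_j into 2q, so 251 = 16q and q = 15.6875.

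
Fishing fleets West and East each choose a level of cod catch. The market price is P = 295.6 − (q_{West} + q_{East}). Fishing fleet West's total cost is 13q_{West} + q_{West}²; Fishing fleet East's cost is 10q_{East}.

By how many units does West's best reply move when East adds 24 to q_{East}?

-6

Fishing fleet West's profit: π = q_{West}(295.6 − (q_{West} + q_{East})) − 13q_{West} − q_{West}².
∂π/∂q_{West} = 282.6 − 4q_{West} − q_{East} = 0, so q_{West} = 70.65 − 0.25q_{East}.
The reaction-function slope is −0.25, so a 24-unit rise in q_{East} moves q_{West} by −0.25 × 24 = −6. West's best response falls — the actions are strategic substitutes.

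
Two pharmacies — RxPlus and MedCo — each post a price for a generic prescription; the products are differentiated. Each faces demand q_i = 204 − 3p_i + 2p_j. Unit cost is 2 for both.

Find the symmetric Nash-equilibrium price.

RxPlus's profit: π = (p_{RxPlus} − 2)(204 − 3p_{RxPlus} + 2p_{MedCo}).
∂π/∂p_{RxPlus} = 210 − 6p_{RxPlus} + 2p_{MedCo} = 0 ⇒ p_{RxPlus} = 35 + (1/3)p_{MedCo}.
By symmetry p_{MedCo} = p_{RxPlus}; substituting into the reaction function, (2/3)p_{RxPlus} = 35 and p_{RxPlus} = 52.5.

52.5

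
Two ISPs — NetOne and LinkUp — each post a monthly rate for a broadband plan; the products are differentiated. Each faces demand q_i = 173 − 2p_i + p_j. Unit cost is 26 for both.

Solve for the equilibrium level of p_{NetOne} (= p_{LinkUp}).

NetOne's profit: π = (p_{NetOne} − 26)(173 − 2p_{NetOne} + p_{LinkUp}).
∂π/∂p_{NetOne} = 225 − 4p_{NetOne} + p_{LinkUp} = 0 ⇒ p_{NetOne} = 56.25 + 0.25p_{LinkUp}.
By symmetry p_{LinkUp} = p_{NetOne}; substituting into the reaction function, 0.75p_{NetOne} = 56.25 and p_{NetOne} = 75.

75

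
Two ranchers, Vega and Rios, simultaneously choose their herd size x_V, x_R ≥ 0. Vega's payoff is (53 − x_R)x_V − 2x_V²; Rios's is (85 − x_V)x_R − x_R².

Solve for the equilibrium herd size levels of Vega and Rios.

3, 41

Expanding Vega's payoff: 53x_V − x_Rx_V − 2x_V².
∂π/∂x_V = 53 − x_R − 4x_V = 0, so x_V = 13.25 − 0.25x_R.
Likewise for Rios: x_R = 42.5 − 0.5x_V.
Substituting the second reaction function into the first: x_V = 13.25 − 0.25(42.5 − 0.5x_V), which gives 0.875x_V = 2.625 ⇒ x_V = 3.
Then x_R = 42.5 − 0.5·3 = 41.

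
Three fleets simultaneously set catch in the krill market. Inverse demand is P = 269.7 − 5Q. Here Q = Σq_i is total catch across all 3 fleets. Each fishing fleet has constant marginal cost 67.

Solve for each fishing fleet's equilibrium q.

10.135

A representative fishing fleet's profit is π_i = q_i(269.7 − 5Q) − 67q_i, with Q = q_i + Σ_{j≠i} q_j.
First-order condition: 202.7 − 10q_i − 5Σ_{j≠i} q_j = 0.
In a symmetric equilibrium every fishing fleet chooses the same q, so Σ_{j≠i} q_j = 2q. The condition becomes 202.7 − 20q = 0, giving q = 202.7/20 = 10.135.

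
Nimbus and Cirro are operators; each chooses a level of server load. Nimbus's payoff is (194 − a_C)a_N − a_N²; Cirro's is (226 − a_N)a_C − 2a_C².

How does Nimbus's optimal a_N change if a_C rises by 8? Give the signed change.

Expanding Nimbus's payoff: 194a_N − a_Ca_N − a_N².
∂π/∂a_N = 194 − a_C − 2a_N = 0, so a_N = 97 − 0.5a_C.
The reaction-function slope is −0.5, so an 8-unit rise in a_C moves a_N by −0.5 × 8 = −4. Nimbus's best response falls — the actions are strategic substitutes.

-4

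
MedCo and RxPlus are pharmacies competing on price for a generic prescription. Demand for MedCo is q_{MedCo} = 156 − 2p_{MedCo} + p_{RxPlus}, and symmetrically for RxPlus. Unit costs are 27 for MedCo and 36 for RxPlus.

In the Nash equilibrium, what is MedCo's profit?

3907.28

MedCo's profit: π = (p_{MedCo} − 27)(156 − 2p_{MedCo} + p_{RxPlus}).
∂π/∂p_{MedCo} = 210 − 4p_{MedCo} + p_{RxPlus} = 0 ⇒ p_{MedCo} = 52.5 + 0.25p_{RxPlus}.
Similarly p_{RxPlus} = 57 + 0.25p_{MedCo}.
Substituting the second reaction function into the first: p_{MedCo} = 52.5 + 0.25(57 + 0.25p_{MedCo}), which gives 0.9375p_{MedCo} = 66.75 ⇒ p_{MedCo} = 71.2.
Then p_{RxPlus} = 57 + 0.25·71.2 = 74.8.
q_{MedCo} = 156 − 2·71.2 + 74.8 = 88.4.
Profit = (71.2 − 27)·88.4 = 3907.28.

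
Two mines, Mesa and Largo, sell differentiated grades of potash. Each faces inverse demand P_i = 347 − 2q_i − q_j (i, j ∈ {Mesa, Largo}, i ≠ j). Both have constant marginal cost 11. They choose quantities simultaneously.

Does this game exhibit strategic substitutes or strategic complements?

Mine Mesa's profit: π = q_{Mesa}(347 − 2q_{Mesa} − q_{Largo}) − 11q_{Mesa}.
∂π/∂q_{Mesa} = 336 − 4q_{Mesa} − q_{Largo} = 0 ⇒ q_{Mesa} = 84 − 0.25q_{Largo}.
The best-response slope dq_{Mesa}/dq_{Largo} = −0.25 < 0: the reaction function is downward-sloping, so the choices are strategic substitutes.

strategic substitutes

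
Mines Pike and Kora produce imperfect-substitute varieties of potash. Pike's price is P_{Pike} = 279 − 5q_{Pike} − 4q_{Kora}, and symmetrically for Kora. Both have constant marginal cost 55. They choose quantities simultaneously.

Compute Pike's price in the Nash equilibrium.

135

Mine Pike's profit: π = q_{Pike}(279 − 5q_{Pike} − 4q_{Kora}) − 55q_{Pike}.
∂π/∂q_{Pike} = 224 − 10q_{Pike} − 4q_{Kora} = 0 ⇒ q_{Pike} = 22.4 − 0.4q_{Kora}.
Setting q_{Pike} = q_{Kora} in the reaction function: q_{Pike} = 22.4 − 0.4q_{Pike}, so q_{Pike} = 22.4 / 1.4 = 16.
P_{Pike} = 279 − 5·16 − 4·16 = 135.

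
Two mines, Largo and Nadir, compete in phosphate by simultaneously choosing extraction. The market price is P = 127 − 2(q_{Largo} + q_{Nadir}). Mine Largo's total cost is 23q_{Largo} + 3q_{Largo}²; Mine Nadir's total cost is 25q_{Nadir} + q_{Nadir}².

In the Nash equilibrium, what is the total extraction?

22

Mine Largo's profit: π = q_{Largo}(127 − 2(q_{Largo} + q_{Nadir})) − 23q_{Largo} − 3q_{Largo}².
∂π/∂q_{Largo} = 104 − 10q_{Largo} − 2q_{Nadir} = 0, so q_{Largo} = 10.4 − 0.2q_{Nadir}.
For Nadir: ∂π/∂q_{Nadir} = 102 − 6q_{Nadir} − 2q_{Largo} = 0 ⇒ q_{Nadir} = 17 − (1/3)q_{Largo}.
Solving the two reaction functions simultaneously: (1 − (−0.2)(−1/3))q_{Largo} = 10.4 − 0.2·17, so (14/15)q_{Largo} = 7 and q_{Largo} = 7.5.
Then q_{Nadir} = 17 − (1/3)·7.5 = 14.5.
Total extraction: 7.5 + 14.5 = 22.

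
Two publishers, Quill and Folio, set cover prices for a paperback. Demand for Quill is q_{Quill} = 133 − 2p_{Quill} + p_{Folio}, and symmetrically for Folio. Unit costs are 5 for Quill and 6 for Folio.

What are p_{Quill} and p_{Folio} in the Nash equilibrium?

47.8, 48.2

Quill's profit: π = (p_{Quill} − 5)(133 − 2p_{Quill} + p_{Folio}).
∂π/∂p_{Quill} = 143 − 4p_{Quill} + p_{Folio} = 0 ⇒ p_{Quill} = 35.75 + 0.25p_{Folio}.
Similarly p_{Folio} = 36.25 + 0.25p_{Quill}.
Substituting the second reaction function into the first: p_{Quill} = 35.75 + 0.25(36.25 + 0.25p_{Quill}), which gives 0.9375p_{Quill} = 44.8125 ⇒ p_{Quill} = 47.8.
Then p_{Folio} = 36.25 + 0.25·47.8 = 48.2.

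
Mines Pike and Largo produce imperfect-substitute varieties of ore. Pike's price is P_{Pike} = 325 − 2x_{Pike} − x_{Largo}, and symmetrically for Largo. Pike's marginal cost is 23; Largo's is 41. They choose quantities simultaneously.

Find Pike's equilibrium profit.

Mine Pike's profit: π = x_{Pike}(325 − 2x_{Pike} − x_{Largo}) − 23x_{Pike}.
∂π/∂x_{Pike} = 302 − 4x_{Pike} − x_{Largo} = 0 ⇒ x_{Pike} = 75.5 − 0.25x_{Largo}.
Similarly x_{Largo} = 71 − 0.25x_{Pike}.
Plugging x_{Largo} into Pike's best response: x_{Pike} = 75.5 − 0.25(71 − 0.25x_{Pike}) ⇒ 0.9375x_{Pike} = 57.75, so x_{Pike} = 61.6.
Then x_{Largo} = 71 − 0.25·61.6 = 55.6.
P_{Pike} = 325 − 2·61.6 − 55.6 = 146.2.
Profit = (146.2 − 23)·61.6 = 7589.12.

7589.12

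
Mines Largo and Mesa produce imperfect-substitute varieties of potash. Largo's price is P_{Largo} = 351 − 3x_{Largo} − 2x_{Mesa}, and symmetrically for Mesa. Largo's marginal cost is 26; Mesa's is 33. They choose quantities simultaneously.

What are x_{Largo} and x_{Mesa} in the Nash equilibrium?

41.0625, 39.3125

Mine Largo's profit: π = x_{Largo}(351 − 3x_{Largo} − 2x_{Mesa}) − 26x_{Largo}.
∂π/∂x_{Largo} = 325 − 6x_{Largo} − 2x_{Mesa} = 0 ⇒ x_{Largo} = 325/6 − (1/3)x_{Mesa}.
Similarly x_{Mesa} = 53 − (1/3)x_{Largo}.
Solving the two reaction functions simultaneously: (1 − (−1/3)(−1/3))x_{Largo} = 325/6 − (1/3)·53, so (8/9)x_{Largo} = 36.5 and x_{Largo} = 41.0625.
Then x_{Mesa} = 53 − (1/3)·41.0625 = 39.3125.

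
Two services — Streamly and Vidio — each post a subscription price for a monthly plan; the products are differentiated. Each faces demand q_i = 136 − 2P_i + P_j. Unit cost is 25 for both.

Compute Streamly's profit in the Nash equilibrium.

2738

Streamly's profit: π = (P_{Streamly} − 25)(136 − 2P_{Streamly} + P_{Vidio}).
∂π/∂P_{Streamly} = 186 − 4P_{Streamly} + P_{Vidio} = 0 ⇒ P_{Streamly} = 46.5 + 0.25P_{Vidio}.
By symmetry P_{Vidio} = P_{Streamly}; substituting into the reaction function, 0.75P_{Streamly} = 46.5 and P_{Streamly} = 62.
q_{Streamly} = 136 − 2·62 + 62 = 74.
Profit = (62 − 25)·74 = 2738.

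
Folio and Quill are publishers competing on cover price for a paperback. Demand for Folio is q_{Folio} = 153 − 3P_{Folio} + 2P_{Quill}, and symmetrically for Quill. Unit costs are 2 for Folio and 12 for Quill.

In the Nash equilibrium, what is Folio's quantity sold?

Folio's profit: π = (P_{Folio} − 2)(153 − 3P_{Folio} + 2P_{Quill}).
∂π/∂P_{Folio} = 159 − 6P_{Folio} + 2P_{Quill} = 0 ⇒ P_{Folio} = 26.5 + (1/3)P_{Quill}.
Similarly P_{Quill} = 31.5 + (1/3)P_{Folio}.
Substituting the second reaction function into the first: P_{Folio} = 26.5 + (1/3)(31.5 + (1/3)P_{Folio}), which gives (8/9)P_{Folio} = 37 ⇒ P_{Folio} = 41.625.
Then P_{Quill} = 31.5 + (1/3)·41.625 = 45.375.
q_{Folio} = 153 − 3·41.625 + 2·45.375 = 118.875.

118.875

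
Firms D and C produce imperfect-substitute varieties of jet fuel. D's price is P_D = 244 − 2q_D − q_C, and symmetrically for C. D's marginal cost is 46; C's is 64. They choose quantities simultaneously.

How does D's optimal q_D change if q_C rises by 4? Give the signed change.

Firm D's profit: π = q_D(244 − 2q_D − q_C) − 46q_D.
∂π/∂q_D = 198 − 4q_D − q_C = 0 ⇒ q_D = 49.5 − 0.25q_C.
The reaction-function slope is −0.25, so a 4-unit rise in q_C moves q_D by −0.25 × 4 = −1. D's best response falls — the actions are strategic substitutes.

-1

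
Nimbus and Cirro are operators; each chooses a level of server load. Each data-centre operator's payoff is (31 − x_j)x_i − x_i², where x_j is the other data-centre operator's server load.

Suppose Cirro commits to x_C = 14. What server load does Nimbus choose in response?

Nimbus's payoff is (31 − x_C)x_N − x_N².
∂π/∂x_N = 31 − x_C − 2x_N = 0, so x_N = 15.5 − 0.5x_C.
At x_C = 14: x_N = 15.5 − 0.5·14 = 8.5.

8.5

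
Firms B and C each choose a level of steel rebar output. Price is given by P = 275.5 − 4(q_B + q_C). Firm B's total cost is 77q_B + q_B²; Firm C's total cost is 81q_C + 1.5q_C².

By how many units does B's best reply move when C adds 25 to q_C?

-10

Firm B's profit: π = q_B(275.5 − 4(q_B + q_C)) − 77q_B − q_B².
∂π/∂q_B = 198.5 − 10q_B − 4q_C = 0, so q_B = 19.85 − 0.4q_C.
The reaction-function slope is −0.4, so a 25-unit rise in q_C moves q_B by −0.4 × 25 = −10. B's best response falls — the actions are strategic substitutes.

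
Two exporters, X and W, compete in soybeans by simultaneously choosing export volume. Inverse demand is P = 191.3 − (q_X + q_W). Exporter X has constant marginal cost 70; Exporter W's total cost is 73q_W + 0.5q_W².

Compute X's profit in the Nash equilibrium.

Exporter X's profit: π = q_X(191.3 − (q_X + q_W)) − 70q_X.
∂π/∂q_X = 121.3 − 2q_X − q_W = 0, so q_X = 60.65 − 0.5q_W.
For W: ∂π/∂q_W = 118.3 − 3q_W − q_X = 0 ⇒ q_W = 1183/30 − (1/3)q_X.
Solving the two reaction functions simultaneously: (1 − (−0.5)(−1/3))q_X = 60.65 − 0.5·(1183/30), so (5/6)q_X = 614/15 and q_X = 49.12.
Then q_W = 1183/30 − (1/3)·49.12 = 23.06.
Price P = 191.3 − 72.18 = 119.12.
X's profit: (119.12 − 70)·49.12 = 2412.7744.

2412.7744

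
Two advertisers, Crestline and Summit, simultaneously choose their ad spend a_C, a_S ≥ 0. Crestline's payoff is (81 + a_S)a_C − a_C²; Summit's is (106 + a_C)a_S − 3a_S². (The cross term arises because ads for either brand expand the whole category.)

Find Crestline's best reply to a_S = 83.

82

Expanding Crestline's payoff: 81a_C + a_Sa_C − a_C².
∂π/∂a_C = 81 + a_S − 2a_C = 0, so a_C = 40.5 + 0.5a_S.
At a_S = 83: a_C = 40.5 + 0.5·83 = 82.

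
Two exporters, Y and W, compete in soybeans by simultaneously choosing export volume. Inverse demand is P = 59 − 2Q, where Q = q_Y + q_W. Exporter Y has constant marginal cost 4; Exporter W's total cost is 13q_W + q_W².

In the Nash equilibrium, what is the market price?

Exporter Y's profit: π = q_Y(59 − 2(q_Y + q_W)) − 4q_Y.
∂π/∂q_Y = 55 − 4q_Y − 2q_W = 0, so q_Y = 13.75 − 0.5q_W.
For W: ∂π/∂q_W = 46 − 6q_W − 2q_Y = 0 ⇒ q_W = 23/3 − (1/3)q_Y.
Substituting the second reaction function into the first: q_Y = 13.75 − 0.5(23/3 − (1/3)q_Y), which gives (5/6)q_Y = 119/12 ⇒ q_Y = 11.9.
Then q_W = 23/3 − (1/3)·11.9 = 3.7.
Equilibrium price: P = 59 − 2·15.6 = 27.8.

27.8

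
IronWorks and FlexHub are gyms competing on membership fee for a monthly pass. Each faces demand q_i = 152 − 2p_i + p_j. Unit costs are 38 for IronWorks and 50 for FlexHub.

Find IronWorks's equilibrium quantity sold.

79.2

IronWorks's profit: π = (p_{IronWorks} − 38)(152 − 2p_{IronWorks} + p_{FlexHub}).
∂π/∂p_{IronWorks} = 228 − 4p_{IronWorks} + p_{FlexHub} = 0 ⇒ p_{IronWorks} = 57 + 0.25p_{FlexHub}.
Similarly p_{FlexHub} = 63 + 0.25p_{IronWorks}.
Plugging p_{FlexHub} into IronWorks's best response: p_{IronWorks} = 57 + 0.25(63 + 0.25p_{IronWorks}) ⇒ 0.9375p_{IronWorks} = 72.75, so p_{IronWorks} = 77.6.
Then p_{FlexHub} = 63 + 0.25·77.6 = 82.4.
q_{IronWorks} = 152 − 2·77.6 + 82.4 = 79.2.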